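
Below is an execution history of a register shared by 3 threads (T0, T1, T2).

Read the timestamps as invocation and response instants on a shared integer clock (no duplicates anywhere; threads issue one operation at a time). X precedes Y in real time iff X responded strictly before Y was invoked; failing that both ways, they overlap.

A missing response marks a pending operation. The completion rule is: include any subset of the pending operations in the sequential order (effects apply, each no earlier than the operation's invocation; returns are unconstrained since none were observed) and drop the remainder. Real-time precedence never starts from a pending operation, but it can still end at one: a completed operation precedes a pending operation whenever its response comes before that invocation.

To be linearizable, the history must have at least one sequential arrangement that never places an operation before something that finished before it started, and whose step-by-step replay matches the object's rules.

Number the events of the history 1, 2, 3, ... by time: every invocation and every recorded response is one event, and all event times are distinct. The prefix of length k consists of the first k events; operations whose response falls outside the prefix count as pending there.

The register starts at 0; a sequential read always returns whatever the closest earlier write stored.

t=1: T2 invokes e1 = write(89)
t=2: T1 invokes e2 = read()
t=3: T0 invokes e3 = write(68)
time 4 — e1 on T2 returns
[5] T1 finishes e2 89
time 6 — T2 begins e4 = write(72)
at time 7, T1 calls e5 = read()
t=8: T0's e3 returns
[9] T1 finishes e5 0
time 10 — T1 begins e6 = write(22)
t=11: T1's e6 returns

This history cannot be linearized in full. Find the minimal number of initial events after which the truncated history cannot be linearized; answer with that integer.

9

events 1..8 are linearizable; a witness order is e1, e2, e3:
1. e1 write(89), leaving value 89
2. e2 read() → 89, leaving value 89
3. e3 write(68), leaving value 68
include event 9 — e5 responding at 9 — and every candidate order breaks
including or dropping the 1 pending operation (e4) in any combination fails
sample order e1, e2, e3, e5 (pending dropped) stalls at step 4 — e5 read() → 0 has no legal effect
sample order e1, e2, e5, e3 (pending dropped) stalls at step 3 — e5 read() → 0 has no legal effect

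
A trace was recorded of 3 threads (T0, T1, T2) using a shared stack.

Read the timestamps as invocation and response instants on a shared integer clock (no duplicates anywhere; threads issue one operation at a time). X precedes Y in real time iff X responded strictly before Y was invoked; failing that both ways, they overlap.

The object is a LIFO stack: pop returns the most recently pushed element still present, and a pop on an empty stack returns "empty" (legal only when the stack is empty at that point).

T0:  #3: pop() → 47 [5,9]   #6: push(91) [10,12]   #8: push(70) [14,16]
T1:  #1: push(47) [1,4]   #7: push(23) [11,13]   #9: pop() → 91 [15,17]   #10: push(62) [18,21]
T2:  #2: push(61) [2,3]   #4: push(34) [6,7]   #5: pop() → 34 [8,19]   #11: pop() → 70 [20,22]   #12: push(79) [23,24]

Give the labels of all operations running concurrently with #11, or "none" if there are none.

#10

overlap test against #11 [20,22]: concurrent iff the interval meets 20..22
#1 [1,4]: before
#2 [2,3]: before
#3 [5,9]: before
#4 [6,7]: before
#5 [8,19]: before
#6 [10,12]: before
#7 [11,13]: before
#8 [14,16]: before
#9 [15,17]: before
#10 [18,21]: concurrent
#12 [23,24]: after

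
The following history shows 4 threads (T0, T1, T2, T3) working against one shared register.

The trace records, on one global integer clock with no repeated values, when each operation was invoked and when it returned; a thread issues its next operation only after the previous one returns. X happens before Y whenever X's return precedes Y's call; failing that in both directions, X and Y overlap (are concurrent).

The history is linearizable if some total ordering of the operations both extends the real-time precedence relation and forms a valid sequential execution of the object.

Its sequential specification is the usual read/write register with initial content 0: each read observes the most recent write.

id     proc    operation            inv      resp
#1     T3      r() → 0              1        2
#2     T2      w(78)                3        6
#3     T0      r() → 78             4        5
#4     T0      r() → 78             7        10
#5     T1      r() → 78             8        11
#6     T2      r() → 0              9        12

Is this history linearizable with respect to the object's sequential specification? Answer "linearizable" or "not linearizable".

cut after 11 events: linearizable; cut after 12 events (#6 responds, time 12): not linearizable
all 12 real-time-respecting orders fail — 6 completed register operations, no legal replay
one such order, #1, #2, #3, #4, #5, #6, breaks at step 6 where #6 r() → 0 is illegal
one such order, #1, #2, #3, #4, #6, #5, breaks at step 5 where #6 r() → 0 is illegal

not linearizable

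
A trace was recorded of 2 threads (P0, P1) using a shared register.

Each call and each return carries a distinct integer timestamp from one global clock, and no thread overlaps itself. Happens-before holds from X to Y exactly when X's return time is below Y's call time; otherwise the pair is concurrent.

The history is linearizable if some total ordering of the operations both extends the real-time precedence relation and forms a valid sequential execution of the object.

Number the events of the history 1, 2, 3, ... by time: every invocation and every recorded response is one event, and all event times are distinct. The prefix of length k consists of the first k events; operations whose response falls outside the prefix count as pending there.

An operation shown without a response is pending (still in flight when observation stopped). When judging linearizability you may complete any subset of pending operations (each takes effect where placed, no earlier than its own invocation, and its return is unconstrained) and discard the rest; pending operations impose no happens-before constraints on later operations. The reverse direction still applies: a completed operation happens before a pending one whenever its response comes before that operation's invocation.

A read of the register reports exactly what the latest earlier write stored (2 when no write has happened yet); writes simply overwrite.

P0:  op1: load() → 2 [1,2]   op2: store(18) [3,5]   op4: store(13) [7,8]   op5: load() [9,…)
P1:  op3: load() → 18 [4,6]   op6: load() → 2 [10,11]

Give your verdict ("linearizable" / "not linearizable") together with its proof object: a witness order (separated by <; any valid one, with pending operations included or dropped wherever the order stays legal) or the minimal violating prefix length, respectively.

already the first 11 events (up to op6's response at time 11) admit no linearization; the first 10 still do
5 completed operations, 2 real-time-consistent orders — every register replay fails
every completion of the 1 pending operation (op5) was checked; none linearizes
one such order, op1, op2, op3, op4, op6 (pending dropped), breaks at step 5 where op6 load() → 2 is illegal
one such order, op1, op3, op2, op4, op6 (pending dropped), breaks at step 2 where op3 load() → 18 is illegal

not linearizable — minimal violating prefix: 11 events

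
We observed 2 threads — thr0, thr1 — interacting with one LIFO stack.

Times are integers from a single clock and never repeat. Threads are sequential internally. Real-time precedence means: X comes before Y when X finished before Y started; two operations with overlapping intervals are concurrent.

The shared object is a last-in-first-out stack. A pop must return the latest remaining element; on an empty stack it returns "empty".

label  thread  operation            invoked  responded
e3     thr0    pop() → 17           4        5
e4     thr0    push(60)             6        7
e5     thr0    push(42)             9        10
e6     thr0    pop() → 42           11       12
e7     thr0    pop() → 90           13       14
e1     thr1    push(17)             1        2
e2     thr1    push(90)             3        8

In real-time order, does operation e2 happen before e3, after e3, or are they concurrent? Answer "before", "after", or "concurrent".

concurrent

e2 spans [3,8], e3 spans [4,5]
the intervals overlap in both directions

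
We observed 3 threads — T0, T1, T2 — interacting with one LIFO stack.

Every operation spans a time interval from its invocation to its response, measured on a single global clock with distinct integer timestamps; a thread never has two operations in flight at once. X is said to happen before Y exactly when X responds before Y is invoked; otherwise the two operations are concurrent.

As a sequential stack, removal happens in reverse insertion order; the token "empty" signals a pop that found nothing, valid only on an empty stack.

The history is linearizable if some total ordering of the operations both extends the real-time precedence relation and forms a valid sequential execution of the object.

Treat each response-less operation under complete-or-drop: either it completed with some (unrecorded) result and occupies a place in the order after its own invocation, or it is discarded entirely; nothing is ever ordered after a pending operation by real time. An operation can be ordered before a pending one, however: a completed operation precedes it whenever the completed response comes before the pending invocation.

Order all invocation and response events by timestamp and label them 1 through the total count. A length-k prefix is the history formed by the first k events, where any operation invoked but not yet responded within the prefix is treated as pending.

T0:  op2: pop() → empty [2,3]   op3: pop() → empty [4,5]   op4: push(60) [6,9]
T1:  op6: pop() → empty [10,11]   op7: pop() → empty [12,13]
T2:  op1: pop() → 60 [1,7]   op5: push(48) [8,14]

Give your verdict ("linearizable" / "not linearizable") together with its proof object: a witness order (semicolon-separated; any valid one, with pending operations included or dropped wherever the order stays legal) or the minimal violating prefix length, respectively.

linearizable — witness: op2; op3; op4; op1; op6; op7; op5

1. op2 pop() → empty, leaving stack <>
2. op3 pop() → empty, leaving stack <>
3. op4 push(60), leaving stack <60>
4. op1 pop() → 60, leaving stack <>
5. op6 pop() → empty, leaving stack <>
6. op7 pop() → empty, leaving stack <>
7. op5 push(48), leaving stack <48>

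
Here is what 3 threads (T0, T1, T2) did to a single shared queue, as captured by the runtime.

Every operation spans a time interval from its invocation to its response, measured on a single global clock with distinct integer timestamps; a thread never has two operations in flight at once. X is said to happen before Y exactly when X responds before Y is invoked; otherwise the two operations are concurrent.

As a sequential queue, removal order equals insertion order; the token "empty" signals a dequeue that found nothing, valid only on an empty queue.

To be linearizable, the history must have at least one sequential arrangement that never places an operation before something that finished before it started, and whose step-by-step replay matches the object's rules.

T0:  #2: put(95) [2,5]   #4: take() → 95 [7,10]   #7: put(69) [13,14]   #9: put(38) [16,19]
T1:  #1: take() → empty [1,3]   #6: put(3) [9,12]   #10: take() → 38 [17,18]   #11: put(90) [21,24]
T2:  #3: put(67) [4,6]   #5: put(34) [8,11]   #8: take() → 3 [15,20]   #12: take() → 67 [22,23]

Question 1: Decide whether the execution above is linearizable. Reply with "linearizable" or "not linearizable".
not linearizable

through event 17 a valid linearization exists; event 18 (#10 responding at time 18) ends that
all 18 real-time-respecting orders fail — 8 completed queue operations, no legal replay
including or dropping the 2 pending operations (#8, #9) in any combination fails
take #1, #2, #3, #4, #5, #6, #7, #10 (pending dropped): step 8 already fails, because #10 take() → 38 cannot occur there
take #1, #2, #3, #4, #6, #5, #7, #10 (pending dropped): step 8 already fails, because #10 take() → 38 cannot occur there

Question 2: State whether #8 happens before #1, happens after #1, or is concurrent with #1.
after

#8 spans [15,20], #1 spans [1,3]
resp(#1)=3 < inv(#8)=15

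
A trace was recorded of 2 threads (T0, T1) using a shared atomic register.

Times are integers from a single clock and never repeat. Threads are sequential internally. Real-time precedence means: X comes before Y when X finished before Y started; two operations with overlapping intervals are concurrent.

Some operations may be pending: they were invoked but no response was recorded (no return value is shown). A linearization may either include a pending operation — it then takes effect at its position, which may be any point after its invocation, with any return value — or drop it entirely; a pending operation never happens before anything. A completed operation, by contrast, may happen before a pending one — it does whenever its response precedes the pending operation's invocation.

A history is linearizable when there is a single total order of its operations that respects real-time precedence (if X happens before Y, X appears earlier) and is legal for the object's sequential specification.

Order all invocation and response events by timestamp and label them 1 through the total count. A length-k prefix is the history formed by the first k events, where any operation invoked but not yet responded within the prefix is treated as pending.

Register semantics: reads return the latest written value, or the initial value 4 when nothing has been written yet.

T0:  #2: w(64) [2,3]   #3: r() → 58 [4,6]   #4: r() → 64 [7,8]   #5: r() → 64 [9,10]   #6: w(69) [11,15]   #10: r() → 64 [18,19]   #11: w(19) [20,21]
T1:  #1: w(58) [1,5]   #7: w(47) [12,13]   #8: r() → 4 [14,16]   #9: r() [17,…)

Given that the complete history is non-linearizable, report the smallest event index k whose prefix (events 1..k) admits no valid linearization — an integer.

8

one valid order for events 1..7 is #2, #1, #3:
step 1: #2 w(64) — value 64
step 2: #1 w(58) — value 58
step 3: #3 r() → 58 — value 58
once event 8 joins (#4's response, time 8), exhaustive search finds no witness
sample order #1, #2, #3, #4 stalls at step 3 — #3 r() → 58 has no legal effect
sample order #2, #1, #3, #4 stalls at step 4 — #4 r() → 64 has no legal effect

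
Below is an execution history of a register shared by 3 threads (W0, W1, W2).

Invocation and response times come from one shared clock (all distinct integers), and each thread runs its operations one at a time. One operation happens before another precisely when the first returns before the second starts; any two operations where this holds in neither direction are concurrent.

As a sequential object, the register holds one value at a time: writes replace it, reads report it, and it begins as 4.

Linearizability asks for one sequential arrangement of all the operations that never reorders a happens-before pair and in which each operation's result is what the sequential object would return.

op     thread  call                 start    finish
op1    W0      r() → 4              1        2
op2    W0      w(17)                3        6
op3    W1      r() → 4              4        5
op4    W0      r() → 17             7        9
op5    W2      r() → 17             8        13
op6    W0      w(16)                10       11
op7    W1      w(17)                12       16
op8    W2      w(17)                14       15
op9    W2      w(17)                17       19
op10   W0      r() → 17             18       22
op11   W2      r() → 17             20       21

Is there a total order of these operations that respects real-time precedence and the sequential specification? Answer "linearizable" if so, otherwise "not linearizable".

linearizable

witness order: op1, op3, op2, op4, op5, op6, op7, op8, op9, op10, op11
after step 1 (op1 r() → 4): value 4
after step 2 (op3 r() → 4): value 4
after step 3 (op2 w(17)): value 17
after step 4 (op4 r() → 17): value 17
after step 5 (op5 r() → 17): value 17
after step 6 (op6 w(16)): value 16
after step 7 (op7 w(17)): value 17
after step 8 (op8 w(17)): value 17
after step 9 (op9 w(17)): value 17
after step 10 (op10 r() → 17): value 17
after step 11 (op11 r() → 17): value 17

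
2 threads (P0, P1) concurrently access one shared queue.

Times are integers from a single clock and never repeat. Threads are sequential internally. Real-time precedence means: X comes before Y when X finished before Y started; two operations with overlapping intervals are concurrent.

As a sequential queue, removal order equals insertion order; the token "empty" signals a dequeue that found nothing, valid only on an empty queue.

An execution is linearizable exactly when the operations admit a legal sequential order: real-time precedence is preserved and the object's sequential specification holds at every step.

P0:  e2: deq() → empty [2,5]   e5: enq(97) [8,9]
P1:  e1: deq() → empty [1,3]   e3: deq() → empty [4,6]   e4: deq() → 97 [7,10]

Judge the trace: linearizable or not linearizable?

linearizable

one valid linearization: e1, e2, e3, e5, e4
1. e1 deq() → empty, leaving queue <>
2. e2 deq() → empty, leaving queue <>
3. e3 deq() → empty, leaving queue <>
4. e5 enq(97), leaving queue <97>
5. e4 deq() → 97, leaving queue <>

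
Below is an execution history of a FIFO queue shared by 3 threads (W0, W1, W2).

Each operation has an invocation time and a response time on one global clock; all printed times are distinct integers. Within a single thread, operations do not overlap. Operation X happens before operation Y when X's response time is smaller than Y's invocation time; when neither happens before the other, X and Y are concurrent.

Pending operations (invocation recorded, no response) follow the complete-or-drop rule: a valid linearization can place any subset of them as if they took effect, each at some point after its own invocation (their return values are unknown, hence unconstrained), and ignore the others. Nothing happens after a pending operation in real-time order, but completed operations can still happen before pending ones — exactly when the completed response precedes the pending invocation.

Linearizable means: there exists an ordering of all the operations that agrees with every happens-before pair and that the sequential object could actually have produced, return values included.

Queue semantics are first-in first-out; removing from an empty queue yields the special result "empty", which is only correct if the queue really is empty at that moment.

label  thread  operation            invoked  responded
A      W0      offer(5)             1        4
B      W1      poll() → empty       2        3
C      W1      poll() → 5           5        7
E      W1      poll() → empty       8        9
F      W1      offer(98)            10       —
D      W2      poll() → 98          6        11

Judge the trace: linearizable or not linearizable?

witness order: B, A, C, E, F, D
1. B poll() → empty, leaving queue <>
2. A offer(5), leaving queue <5>
3. C poll() → 5, leaving queue <>
4. E poll() → empty, leaving queue <>
5. F offer(98) (pending, included), leaving queue <98>
6. D poll() → 98, leaving queue <>

linearizable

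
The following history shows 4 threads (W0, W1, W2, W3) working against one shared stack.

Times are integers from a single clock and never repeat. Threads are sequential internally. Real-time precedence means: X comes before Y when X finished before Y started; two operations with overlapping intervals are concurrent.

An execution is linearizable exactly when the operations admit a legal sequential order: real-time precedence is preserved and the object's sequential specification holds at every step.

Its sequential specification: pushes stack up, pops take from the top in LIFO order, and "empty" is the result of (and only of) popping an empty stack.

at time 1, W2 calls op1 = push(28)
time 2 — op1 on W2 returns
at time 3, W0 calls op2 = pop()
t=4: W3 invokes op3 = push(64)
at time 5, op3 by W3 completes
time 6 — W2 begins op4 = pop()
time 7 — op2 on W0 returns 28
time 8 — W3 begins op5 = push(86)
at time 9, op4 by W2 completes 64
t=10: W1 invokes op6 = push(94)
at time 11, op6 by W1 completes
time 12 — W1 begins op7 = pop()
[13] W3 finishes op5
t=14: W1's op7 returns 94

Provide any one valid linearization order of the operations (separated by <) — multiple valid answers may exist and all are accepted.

op1 < op2 < op3 < op4 < op5 < op6 < op7

step 1: op1 push(28) — stack <28>
step 2: op2 pop() → 28 — stack <>
step 3: op3 push(64) — stack <64>
step 4: op4 pop() → 64 — stack <>
step 5: op5 push(86) — stack <86>
step 6: op6 push(94) — stack <86,94>
step 7: op7 pop() → 94 — stack <86>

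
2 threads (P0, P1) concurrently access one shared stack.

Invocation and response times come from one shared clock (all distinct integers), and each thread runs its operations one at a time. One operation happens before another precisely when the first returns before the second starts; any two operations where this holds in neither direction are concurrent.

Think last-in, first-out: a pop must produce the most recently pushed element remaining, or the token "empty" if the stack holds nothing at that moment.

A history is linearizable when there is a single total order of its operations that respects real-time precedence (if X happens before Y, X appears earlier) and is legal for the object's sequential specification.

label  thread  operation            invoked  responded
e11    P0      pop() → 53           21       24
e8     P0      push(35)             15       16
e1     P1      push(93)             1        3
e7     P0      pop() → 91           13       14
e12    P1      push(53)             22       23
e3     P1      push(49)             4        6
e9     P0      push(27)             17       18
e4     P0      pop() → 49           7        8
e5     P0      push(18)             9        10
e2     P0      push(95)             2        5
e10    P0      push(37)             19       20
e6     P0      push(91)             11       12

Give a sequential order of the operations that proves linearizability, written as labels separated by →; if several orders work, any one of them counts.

step 1: e1 push(93) — stack <93>
step 2: e2 push(95) — stack <93,95>
step 3: e3 push(49) — stack <93,95,49>
step 4: e4 pop() → 49 — stack <93,95>
step 5: e5 push(18) — stack <93,95,18>
step 6: e6 push(91) — stack <93,95,18,91>
step 7: e7 pop() → 91 — stack <93,95,18>
step 8: e8 push(35) — stack <93,95,18,35>
step 9: e9 push(27) — stack <93,95,18,35,27>
step 10: e10 push(37) — stack <93,95,18,35,27,37>
step 11: e12 push(53) — stack <93,95,18,35,27,37,53>
step 12: e11 pop() → 53 — stack <93,95,18,35,27,37>

e1 → e2 → e3 → e4 → e5 → e6 → e7 → e8 → e9 → e10 → e12 → e11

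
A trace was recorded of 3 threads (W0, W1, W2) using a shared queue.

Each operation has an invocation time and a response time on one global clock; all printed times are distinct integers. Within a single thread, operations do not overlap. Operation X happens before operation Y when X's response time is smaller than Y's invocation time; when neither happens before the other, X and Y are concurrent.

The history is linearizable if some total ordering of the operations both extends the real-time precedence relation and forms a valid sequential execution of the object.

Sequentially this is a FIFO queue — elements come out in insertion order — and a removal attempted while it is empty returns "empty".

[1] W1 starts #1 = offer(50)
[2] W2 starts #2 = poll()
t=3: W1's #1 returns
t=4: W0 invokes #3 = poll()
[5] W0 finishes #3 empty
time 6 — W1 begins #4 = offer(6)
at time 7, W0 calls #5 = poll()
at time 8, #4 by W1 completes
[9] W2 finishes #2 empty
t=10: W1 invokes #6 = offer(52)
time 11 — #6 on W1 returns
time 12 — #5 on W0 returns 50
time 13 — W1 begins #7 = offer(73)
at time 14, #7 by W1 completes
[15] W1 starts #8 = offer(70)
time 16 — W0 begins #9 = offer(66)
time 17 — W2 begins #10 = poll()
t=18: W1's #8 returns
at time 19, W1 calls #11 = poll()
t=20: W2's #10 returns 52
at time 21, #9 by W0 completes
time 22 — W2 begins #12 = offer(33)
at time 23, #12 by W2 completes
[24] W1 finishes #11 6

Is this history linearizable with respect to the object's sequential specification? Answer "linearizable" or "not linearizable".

events 1..8 are fine; event 9 — the response of #2 at time 9 — makes the prefix non-linearizable
no legal order exists: 4 real-time-consistent candidates over 4 completed queue operations, all rejected
completion choices over the 1 pending operation (#5) were checked; none helps
for example #1, #2, #3, #4 (pending dropped) fails at step 2: #2 poll() → empty is not legal there
for example #1, #3, #2, #4 (pending dropped) fails at step 2: #3 poll() → empty is not legal there

not linearizable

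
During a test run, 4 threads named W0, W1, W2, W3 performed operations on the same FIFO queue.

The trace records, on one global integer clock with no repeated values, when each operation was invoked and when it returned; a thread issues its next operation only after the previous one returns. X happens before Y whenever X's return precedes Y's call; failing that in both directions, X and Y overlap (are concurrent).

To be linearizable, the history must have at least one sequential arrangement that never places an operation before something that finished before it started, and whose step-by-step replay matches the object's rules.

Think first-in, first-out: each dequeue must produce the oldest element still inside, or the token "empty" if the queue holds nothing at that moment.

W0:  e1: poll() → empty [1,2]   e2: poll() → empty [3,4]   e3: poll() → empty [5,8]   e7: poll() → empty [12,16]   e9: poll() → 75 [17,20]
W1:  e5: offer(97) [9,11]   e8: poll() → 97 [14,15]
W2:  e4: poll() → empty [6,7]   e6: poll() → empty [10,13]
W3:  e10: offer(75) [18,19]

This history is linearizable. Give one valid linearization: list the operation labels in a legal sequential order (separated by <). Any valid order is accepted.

e1 < e2 < e3 < e4 < e6 < e5 < e8 < e7 < e10 < e9

1. e1 poll() → empty, leaving queue <>
2. e2 poll() → empty, leaving queue <>
3. e3 poll() → empty, leaving queue <>
4. e4 poll() → empty, leaving queue <>
5. e6 poll() → empty, leaving queue <>
6. e5 offer(97), leaving queue <97>
7. e8 poll() → 97, leaving queue <>
8. e7 poll() → empty, leaving queue <>
9. e10 offer(75), leaving queue <75>
10. e9 poll() → 75, leaving queue <>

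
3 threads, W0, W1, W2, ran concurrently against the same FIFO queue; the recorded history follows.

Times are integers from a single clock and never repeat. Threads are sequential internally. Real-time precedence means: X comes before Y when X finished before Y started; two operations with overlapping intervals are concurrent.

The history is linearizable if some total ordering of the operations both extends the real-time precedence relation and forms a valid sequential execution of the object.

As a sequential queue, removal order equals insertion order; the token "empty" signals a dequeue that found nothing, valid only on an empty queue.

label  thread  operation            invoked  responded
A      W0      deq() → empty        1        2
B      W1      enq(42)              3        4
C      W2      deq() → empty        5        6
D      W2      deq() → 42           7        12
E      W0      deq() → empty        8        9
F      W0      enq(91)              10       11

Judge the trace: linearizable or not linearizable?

events 1..5 are fine; event 6 — the response of C at time 6 — makes the prefix non-linearizable
a single order respects real time; the 3 completed FIFO queue operations fail replay along it
one such order, A, B, C, breaks at step 3 where C deq() → empty is illegal

not linearizable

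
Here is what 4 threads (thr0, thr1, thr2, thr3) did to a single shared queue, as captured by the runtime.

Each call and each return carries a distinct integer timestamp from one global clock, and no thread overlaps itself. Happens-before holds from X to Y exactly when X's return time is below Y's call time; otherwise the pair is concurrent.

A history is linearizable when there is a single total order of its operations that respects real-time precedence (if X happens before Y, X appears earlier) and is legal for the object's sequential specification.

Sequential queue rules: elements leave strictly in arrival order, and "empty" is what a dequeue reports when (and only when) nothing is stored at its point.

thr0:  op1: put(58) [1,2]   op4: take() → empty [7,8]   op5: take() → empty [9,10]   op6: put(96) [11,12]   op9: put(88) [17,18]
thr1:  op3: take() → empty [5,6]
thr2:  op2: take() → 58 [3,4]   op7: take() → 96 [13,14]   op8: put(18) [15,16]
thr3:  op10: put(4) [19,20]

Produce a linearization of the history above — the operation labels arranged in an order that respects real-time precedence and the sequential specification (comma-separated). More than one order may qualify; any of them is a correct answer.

op1, op2, op3, op4, op5, op6, op7, op8, op9, op10

1. op1 put(58), leaving queue <58>
2. op2 take() → 58, leaving queue <>
3. op3 take() → empty, leaving queue <>
4. op4 take() → empty, leaving queue <>
5. op5 take() → empty, leaving queue <>
6. op6 put(96), leaving queue <96>
7. op7 take() → 96, leaving queue <>
8. op8 put(18), leaving queue <18>
9. op9 put(88), leaving queue <18,88>
10. op10 put(4), leaving queue <18,88,4>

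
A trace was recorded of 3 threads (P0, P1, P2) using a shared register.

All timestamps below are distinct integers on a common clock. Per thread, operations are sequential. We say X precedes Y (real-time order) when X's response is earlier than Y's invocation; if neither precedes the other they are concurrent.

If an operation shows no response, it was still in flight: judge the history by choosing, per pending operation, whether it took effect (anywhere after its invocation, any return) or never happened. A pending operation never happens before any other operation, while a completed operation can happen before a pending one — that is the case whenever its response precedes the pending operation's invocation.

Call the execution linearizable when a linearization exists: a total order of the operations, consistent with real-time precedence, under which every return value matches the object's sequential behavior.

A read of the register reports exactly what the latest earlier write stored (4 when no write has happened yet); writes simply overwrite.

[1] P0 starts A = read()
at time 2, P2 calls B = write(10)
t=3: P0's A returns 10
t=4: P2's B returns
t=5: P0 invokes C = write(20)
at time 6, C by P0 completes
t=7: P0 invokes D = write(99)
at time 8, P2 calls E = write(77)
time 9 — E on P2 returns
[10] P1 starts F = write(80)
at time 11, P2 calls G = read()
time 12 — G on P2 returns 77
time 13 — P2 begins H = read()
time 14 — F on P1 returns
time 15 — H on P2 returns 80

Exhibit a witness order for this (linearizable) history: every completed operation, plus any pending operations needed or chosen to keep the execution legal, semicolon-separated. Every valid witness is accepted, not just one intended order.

B; A; C; D; E; G; F; H

step 1: B write(10) — value 10
step 2: A read() → 10 — value 10
step 3: C write(20) — value 20
step 4: D write(99) (pending, included) — value 99
step 5: E write(77) — value 77
step 6: G read() → 77 — value 77
step 7: F write(80) — value 80
step 8: H read() → 80 — value 80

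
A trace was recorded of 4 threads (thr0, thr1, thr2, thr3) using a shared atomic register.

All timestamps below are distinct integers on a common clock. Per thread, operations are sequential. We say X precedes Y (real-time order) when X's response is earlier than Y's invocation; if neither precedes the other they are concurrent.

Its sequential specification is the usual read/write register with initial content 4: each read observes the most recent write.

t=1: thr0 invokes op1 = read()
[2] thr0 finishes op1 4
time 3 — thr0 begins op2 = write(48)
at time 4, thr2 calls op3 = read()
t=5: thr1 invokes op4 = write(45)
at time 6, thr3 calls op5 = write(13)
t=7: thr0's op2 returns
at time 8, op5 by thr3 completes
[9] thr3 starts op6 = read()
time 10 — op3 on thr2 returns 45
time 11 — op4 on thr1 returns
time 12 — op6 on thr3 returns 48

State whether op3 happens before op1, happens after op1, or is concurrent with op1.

op3 spans [4,10], op1 spans [1,2]
resp(op1)=2 < inv(op3)=4

after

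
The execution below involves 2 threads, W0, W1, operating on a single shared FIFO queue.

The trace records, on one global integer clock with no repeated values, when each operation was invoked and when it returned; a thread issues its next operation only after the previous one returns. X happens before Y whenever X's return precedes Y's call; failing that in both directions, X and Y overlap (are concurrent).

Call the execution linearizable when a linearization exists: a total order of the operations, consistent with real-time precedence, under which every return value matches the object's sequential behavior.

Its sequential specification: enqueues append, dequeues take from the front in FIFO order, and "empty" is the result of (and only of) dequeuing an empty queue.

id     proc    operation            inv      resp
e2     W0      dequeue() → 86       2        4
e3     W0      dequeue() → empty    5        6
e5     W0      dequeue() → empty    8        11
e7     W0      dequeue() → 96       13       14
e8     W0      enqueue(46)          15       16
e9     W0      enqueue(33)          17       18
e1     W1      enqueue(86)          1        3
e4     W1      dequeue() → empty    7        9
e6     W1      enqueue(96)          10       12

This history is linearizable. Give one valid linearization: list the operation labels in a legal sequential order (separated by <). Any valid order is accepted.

after step 1 (e1 enqueue(86)): queue <86>
after step 2 (e2 dequeue() → 86): queue <>
after step 3 (e3 dequeue() → empty): queue <>
after step 4 (e4 dequeue() → empty): queue <>
after step 5 (e5 dequeue() → empty): queue <>
after step 6 (e6 enqueue(96)): queue <96>
after step 7 (e7 dequeue() → 96): queue <>
after step 8 (e8 enqueue(46)): queue <46>
after step 9 (e9 enqueue(33)): queue <46,33>

e1 < e2 < e3 < e4 < e5 < e6 < e7 < e8 < e9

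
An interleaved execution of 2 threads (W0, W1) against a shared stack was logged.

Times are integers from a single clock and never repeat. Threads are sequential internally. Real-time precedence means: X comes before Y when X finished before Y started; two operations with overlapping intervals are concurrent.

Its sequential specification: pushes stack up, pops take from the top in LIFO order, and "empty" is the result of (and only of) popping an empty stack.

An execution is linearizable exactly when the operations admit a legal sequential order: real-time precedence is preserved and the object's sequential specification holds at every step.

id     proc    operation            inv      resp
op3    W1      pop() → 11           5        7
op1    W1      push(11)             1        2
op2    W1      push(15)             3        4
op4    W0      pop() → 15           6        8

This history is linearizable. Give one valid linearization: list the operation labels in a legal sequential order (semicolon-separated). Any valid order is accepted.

after step 1 (op1 push(11)): stack <11>
after step 2 (op2 push(15)): stack <11,15>
after step 3 (op4 pop() → 15): stack <11>
after step 4 (op3 pop() → 11): stack <>

op1; op2; op4; op3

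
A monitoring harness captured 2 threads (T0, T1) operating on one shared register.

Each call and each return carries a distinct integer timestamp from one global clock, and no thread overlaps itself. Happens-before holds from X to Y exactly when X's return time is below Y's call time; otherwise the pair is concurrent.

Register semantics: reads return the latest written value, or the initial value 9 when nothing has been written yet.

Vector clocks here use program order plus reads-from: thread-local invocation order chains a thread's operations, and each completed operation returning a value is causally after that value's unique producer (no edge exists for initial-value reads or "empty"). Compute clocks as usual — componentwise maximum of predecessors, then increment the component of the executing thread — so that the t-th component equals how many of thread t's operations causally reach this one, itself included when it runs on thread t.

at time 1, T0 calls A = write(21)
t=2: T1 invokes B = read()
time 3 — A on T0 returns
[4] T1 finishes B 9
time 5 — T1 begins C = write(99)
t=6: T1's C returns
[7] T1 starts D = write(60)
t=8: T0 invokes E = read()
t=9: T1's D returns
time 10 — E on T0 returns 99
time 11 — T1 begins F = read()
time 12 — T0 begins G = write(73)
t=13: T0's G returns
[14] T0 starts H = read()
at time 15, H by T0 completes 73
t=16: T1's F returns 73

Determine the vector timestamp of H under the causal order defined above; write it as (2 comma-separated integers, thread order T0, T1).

B, invoked 2, has no incoming edges; only T1's bump applies → (0, 1)
A, invoked 1, has no incoming edges; only T0's bump applies → (1, 0)
C (invocation 5): componentwise max over VC(B)=(0, 1), +1 at T1, giving (0, 2)
D (invocation 7): componentwise max over VC(C)=(0, 2), +1 at T1, giving (0, 3)
E (invocation 8): componentwise max over VC(A)=(1, 0), VC(C)=(0, 2), +1 at T0, giving (2, 2)
G (invocation 12): componentwise max over VC(E)=(2, 2), +1 at T0, giving (3, 2)
H (invocation 14): componentwise max over VC(G)=(3, 2), +1 at T0, giving (4, 2)
F (invocation 11): componentwise max over VC(D)=(0, 3), VC(G)=(3, 2), +1 at T1, giving (3, 4)
target: VC(H) = (4, 2)

(4, 2)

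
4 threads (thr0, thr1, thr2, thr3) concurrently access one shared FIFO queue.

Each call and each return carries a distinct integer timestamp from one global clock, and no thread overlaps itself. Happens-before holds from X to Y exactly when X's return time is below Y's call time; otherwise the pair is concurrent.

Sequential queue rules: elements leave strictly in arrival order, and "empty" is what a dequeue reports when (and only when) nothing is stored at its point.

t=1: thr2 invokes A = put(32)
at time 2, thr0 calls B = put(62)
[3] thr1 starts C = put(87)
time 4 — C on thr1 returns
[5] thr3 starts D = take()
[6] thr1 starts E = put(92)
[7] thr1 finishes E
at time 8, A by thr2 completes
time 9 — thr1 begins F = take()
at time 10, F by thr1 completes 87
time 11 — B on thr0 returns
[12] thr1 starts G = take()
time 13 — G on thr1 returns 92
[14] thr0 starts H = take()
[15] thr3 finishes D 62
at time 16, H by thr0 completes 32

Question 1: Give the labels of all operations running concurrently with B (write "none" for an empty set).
A, C, D, E, F

B spans [2,11]; an op avoiding the whole window 2..11 is ordered, any other is concurrent
A [1,8]: concurrent
C [3,4]: concurrent
D [5,15]: concurrent
E [6,7]: concurrent
F [9,10]: concurrent
G [12,13]: after
H [14,16]: after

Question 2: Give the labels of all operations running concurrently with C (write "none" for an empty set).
A, B

concurrent with C ([3,4]): every op whose interval crosses 3..4
A [1,8]: concurrent
B [2,11]: concurrent
D [5,15]: after
E [6,7]: after
F [9,10]: after
G [12,13]: after
H [14,16]: after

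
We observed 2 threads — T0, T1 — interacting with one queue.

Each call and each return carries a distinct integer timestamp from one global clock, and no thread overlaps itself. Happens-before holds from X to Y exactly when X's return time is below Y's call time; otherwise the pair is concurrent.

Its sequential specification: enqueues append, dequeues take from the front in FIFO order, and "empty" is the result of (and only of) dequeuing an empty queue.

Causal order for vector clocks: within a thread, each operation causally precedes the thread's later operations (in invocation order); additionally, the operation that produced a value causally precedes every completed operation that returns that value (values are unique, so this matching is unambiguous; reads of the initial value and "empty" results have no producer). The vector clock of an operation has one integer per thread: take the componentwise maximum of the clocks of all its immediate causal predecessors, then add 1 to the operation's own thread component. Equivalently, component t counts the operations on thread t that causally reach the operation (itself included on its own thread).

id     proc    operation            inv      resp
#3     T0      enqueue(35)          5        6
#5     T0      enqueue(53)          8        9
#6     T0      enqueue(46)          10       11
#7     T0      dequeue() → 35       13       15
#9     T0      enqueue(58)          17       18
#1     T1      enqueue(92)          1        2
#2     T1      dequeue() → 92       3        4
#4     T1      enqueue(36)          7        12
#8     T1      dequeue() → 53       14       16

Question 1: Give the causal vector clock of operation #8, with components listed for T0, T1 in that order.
#1 (invocation 1): nothing precedes it; T1's component alone gives (0, 1)
#3 (invocation 5): nothing precedes it; T0's component alone gives (1, 0)
VC(#2, invoked at 3): max of VC(#1)=(0, 1), then +1 on thread T1 → (0, 2)
VC(#5, invoked at 8): max of VC(#3)=(1, 0), then +1 on thread T0 → (2, 0)
VC(#4, invoked at 7): max of VC(#2)=(0, 2), then +1 on thread T1 → (0, 3)
VC(#6, invoked at 10): max of VC(#5)=(2, 0), then +1 on thread T0 → (3, 0)
VC(#7, invoked at 13): max of VC(#3)=(1, 0), VC(#6)=(3, 0), then +1 on thread T0 → (4, 0)
VC(#9, invoked at 17): max of VC(#7)=(4, 0), then +1 on thread T0 → (5, 0)
VC(#8, invoked at 14): max of VC(#4)=(0, 3), VC(#5)=(2, 0), then +1 on thread T1 → (2, 4)
target: VC(#8) = (2, 4)

(2, 4)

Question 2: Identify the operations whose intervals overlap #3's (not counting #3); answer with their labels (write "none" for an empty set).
#3 spans [5,6]; an op avoiding the whole window 5..6 is ordered, any other is concurrent
#1 [1,2]: before
#2 [3,4]: before
#4 [7,12]: after
#5 [8,9]: after
#6 [10,11]: after
#7 [13,15]: after
#8 [14,16]: after
#9 [17,18]: after

none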